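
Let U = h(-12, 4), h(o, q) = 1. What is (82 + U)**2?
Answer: 6889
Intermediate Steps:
U = 1
(82 + U)**2 = (82 + 1)**2 = 83**2 = 6889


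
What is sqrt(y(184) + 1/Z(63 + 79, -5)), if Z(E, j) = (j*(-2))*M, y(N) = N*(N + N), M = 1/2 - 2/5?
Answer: sqrt(67713) ≈ 260.22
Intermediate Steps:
M = 1/10 (M = 1*(1/2) - 2*1/5 = 1/2 - 2/5 = 1/10 ≈ 0.10000)
y(N) = 2*N**2 (y(N) = N*(2*N) = 2*N**2)
Z(E, j) = -j/5 (Z(E, j) = (j*(-2))*(1/10) = -2*j*(1/10) = -j/5)
sqrt(y(184) + 1/Z(63 + 79, -5)) = sqrt(2*184**2 + 1/(-1/5*(-5))) = sqrt(2*33856 + 1/1) = sqrt(67712 + 1) = sqrt(67713)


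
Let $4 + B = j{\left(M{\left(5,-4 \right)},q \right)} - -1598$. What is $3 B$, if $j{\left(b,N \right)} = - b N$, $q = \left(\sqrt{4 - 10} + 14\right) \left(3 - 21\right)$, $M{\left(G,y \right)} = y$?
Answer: $1758 - 216 i \sqrt{6} \approx 1758.0 - 529.09 i$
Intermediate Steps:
$q = -252 - 18 i \sqrt{6}$ ($q = \left(\sqrt{-6} + 14\right) \left(-18\right) = \left(i \sqrt{6} + 14\right) \left(-18\right) = \left(14 + i \sqrt{6}\right) \left(-18\right) = -252 - 18 i \sqrt{6} \approx -252.0 - 44.091 i$)
$j{\left(b,N \right)} = - N b$
$B = 586 - 72 i \sqrt{6}$ ($B = -4 - \left(-1598 + \left(-252 - 18 i \sqrt{6}\right) \left(-4\right)\right) = -4 + \left(\left(-1008 - 72 i \sqrt{6}\right) + 1598\right) = -4 + \left(590 - 72 i \sqrt{6}\right) = 586 - 72 i \sqrt{6} \approx 586.0 - 176.36 i$)
$3 B = 3 \left(586 - 72 i \sqrt{6}\right) = 1758 - 216 i \sqrt{6}$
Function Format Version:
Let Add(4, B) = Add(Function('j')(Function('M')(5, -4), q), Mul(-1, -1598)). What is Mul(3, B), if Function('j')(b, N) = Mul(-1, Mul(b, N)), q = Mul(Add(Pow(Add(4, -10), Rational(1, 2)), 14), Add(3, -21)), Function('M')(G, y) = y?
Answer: Add(1758, Mul(-216, I, Pow(6, Rational(1, 2)))) ≈ Add(1758.0, Mul(-529.09, I))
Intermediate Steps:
q = Add(-252, Mul(-18, I, Pow(6, Rational(1, 2)))) (q = Mul(Add(Pow(-6, Rational(1, 2)), 14), -18) = Mul(Add(Mul(I, Pow(6, Rational(1, 2))), 14), -18) = Mul(Add(14, Mul(I, Pow(6, Rational(1, 2)))), -18) = Add(-252, Mul(-18, I, Pow(6, Rational(1, 2)))) ≈ Add(-252.00, Mul(-44.091, I)))
Function('j')(b, N) = Mul(-1, N, b) (Function('j')(b, N) = Mul(-1, Mul(N, b)) = Mul(-1, N, b))
B = Add(586, Mul(-72, I, Pow(6, Rational(1, 2)))) (B = Add(-4, Add(Mul(-1, Add(-252, Mul(-18, I, Pow(6, Rational(1, 2)))), -4), Mul(-1, -1598))) = Add(-4, Add(Add(-1008, Mul(-72, I, Pow(6, Rational(1, 2)))), 1598)) = Add(-4, Add(590, Mul(-72, I, Pow(6, Rational(1, 2))))) = Add(586, Mul(-72, I, Pow(6, Rational(1, 2)))) ≈ Add(586.00, Mul(-176.36, I)))
Mul(3, B) = Mul(3, Add(586, Mul(-72, I, Pow(6, Rational(1, 2))))) = Add(1758, Mul(-216, I, Pow(6, Rational(1, 2))))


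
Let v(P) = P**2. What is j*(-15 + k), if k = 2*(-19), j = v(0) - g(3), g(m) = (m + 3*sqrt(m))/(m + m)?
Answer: 53/2 + 53*sqrt(3)/2 ≈ 72.399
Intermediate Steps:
g(m) = (m + 3*sqrt(m))/(2*m) (g(m) = (m + 3*sqrt(m))/((2*m)) = (m + 3*sqrt(m))*(1/(2*m)) = (m + 3*sqrt(m))/(2*m))
j = -1/2 - sqrt(3)/2 (j = 0**2 - (1/2 + 3/(2*sqrt(3))) = 0 - (1/2 + 3*(sqrt(3)/3)/2) = 0 - (1/2 + sqrt(3)/2) = 0 + (-1/2 - sqrt(3)/2) = -1/2 - sqrt(3)/2 ≈ -1.3660)
k = -38
j*(-15 + k) = (-1/2 - sqrt(3)/2)*(-15 - 38) = (-1/2 - sqrt(3)/2)*(-53) = 53/2 + 53*sqrt(3)/2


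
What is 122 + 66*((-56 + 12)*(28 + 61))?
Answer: -258334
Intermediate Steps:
122 + 66*((-56 + 12)*(28 + 61)) = 122 + 66*(-44*89) = 122 + 66*(-3916) = 122 - 258456 = -258334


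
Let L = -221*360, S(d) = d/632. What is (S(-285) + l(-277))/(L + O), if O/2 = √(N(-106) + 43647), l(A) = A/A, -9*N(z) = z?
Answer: -31058235/4500359084036 - 1041*√392929/18001436336144 ≈ -6.9375e-6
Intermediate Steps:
N(z) = -z/9
l(A) = 1
S(d) = d/632 (S(d) = d*(1/632) = d/632)
O = 2*√392929/3 (O = 2*√(-⅑*(-106) + 43647) = 2*√(106/9 + 43647) = 2*√(392929/9) = 2*(√392929/3) = 2*√392929/3 ≈ 417.89)
L = -79560
(S(-285) + l(-277))/(L + O) = ((1/632)*(-285) + 1)/(-79560 + 2*√392929/3) = (-285/632 + 1)/(-79560 + 2*√392929/3) = 347/(632*(-79560 + 2*√392929/3))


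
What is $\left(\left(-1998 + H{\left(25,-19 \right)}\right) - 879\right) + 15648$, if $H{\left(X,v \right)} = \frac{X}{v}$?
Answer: $\frac{242624}{19} \approx 12770.0$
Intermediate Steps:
$\left(\left(-1998 + H{\left(25,-19 \right)}\right) - 879\right) + 15648 = \left(\left(-1998 + \frac{25}{-19}\right) - 879\right) + 15648 = \left(\left(-1998 + 25 \left(- \frac{1}{19}\right)\right) - 879\right) + 15648 = \left(\left(-1998 - \frac{25}{19}\right) - 879\right) + 15648 = \left(- \frac{37987}{19} - 879\right) + 15648 = - \frac{54688}{19} + 15648 = \frac{242624}{19}$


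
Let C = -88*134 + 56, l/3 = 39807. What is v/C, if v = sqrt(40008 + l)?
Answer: -sqrt(159429)/11736 ≈ -0.034022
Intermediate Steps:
l = 119421 (l = 3*39807 = 119421)
v = sqrt(159429) (v = sqrt(40008 + 119421) = sqrt(159429) ≈ 399.29)
C = -11736 (C = -11792 + 56 = -11736)
v/C = sqrt(159429)/(-11736) = sqrt(159429)*(-1/11736) = -sqrt(159429)/11736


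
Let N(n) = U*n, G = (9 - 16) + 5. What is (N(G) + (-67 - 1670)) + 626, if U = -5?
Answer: -1101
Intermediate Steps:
G = -2 (G = -7 + 5 = -2)
N(n) = -5*n
(N(G) + (-67 - 1670)) + 626 = (-5*(-2) + (-67 - 1670)) + 626 = (10 - 1737) + 626 = -1727 + 626 = -1101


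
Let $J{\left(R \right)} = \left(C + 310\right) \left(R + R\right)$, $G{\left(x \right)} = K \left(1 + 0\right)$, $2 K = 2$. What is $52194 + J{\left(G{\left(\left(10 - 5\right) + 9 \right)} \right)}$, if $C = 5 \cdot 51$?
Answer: $53324$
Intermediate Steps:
$K = 1$ ($K = \frac{1}{2} \cdot 2 = 1$)
$C = 255$
$G{\left(x \right)} = 1$ ($G{\left(x \right)} = 1 \left(1 + 0\right) = 1 \cdot 1 = 1$)
$J{\left(R \right)} = 1130 R$ ($J{\left(R \right)} = \left(255 + 310\right) \left(R + R\right) = 565 \cdot 2 R = 1130 R$)
$52194 + J{\left(G{\left(\left(10 - 5\right) + 9 \right)} \right)} = 52194 + 1130 \cdot 1 = 52194 + 1130 = 53324$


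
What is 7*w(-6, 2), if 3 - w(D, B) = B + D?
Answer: 49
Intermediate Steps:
w(D, B) = 3 - B - D (w(D, B) = 3 - (B + D) = 3 + (-B - D) = 3 - B - D)
7*w(-6, 2) = 7*(3 - 1*2 - 1*(-6)) = 7*(3 - 2 + 6) = 7*7 = 49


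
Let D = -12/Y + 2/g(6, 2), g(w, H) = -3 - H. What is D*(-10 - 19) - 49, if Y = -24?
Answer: -519/10 ≈ -51.900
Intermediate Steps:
D = ⅒ (D = -12/(-24) + 2/(-3 - 1*2) = -12*(-1/24) + 2/(-3 - 2) = ½ + 2/(-5) = ½ + 2*(-⅕) = ½ - ⅖ = ⅒ ≈ 0.10000)
D*(-10 - 19) - 49 = (-10 - 19)/10 - 49 = (⅒)*(-29) - 49 = -29/10 - 49 = -519/10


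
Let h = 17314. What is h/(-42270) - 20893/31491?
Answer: -238063714/221854095 ≈ -1.0731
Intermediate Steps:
h/(-42270) - 20893/31491 = 17314/(-42270) - 20893/31491 = 17314*(-1/42270) - 20893*1/31491 = -8657/21135 - 20893/31491 = -238063714/221854095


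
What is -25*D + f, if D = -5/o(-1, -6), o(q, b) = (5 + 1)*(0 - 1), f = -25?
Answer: -275/6 ≈ -45.833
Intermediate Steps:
o(q, b) = -6 (o(q, b) = 6*(-1) = -6)
D = ⅚ (D = -5/(-6) = -5*(-⅙) = ⅚ ≈ 0.83333)
-25*D + f = -25*⅚ - 25 = -125/6 - 25 = -275/6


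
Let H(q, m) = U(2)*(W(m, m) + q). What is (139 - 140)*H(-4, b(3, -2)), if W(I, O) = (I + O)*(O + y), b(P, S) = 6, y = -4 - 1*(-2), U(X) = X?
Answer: -88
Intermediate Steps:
y = -2 (y = -4 + 2 = -2)
W(I, O) = (-2 + O)*(I + O) (W(I, O) = (I + O)*(O - 2) = (I + O)*(-2 + O) = (-2 + O)*(I + O))
H(q, m) = -8*m + 2*q + 4*m**2 (H(q, m) = 2*((m**2 - 2*m - 2*m + m*m) + q) = 2*((m**2 - 2*m - 2*m + m**2) + q) = 2*((-4*m + 2*m**2) + q) = 2*(q - 4*m + 2*m**2) = -8*m + 2*q + 4*m**2)
(139 - 140)*H(-4, b(3, -2)) = (139 - 140)*(-8*6 + 2*(-4) + 4*6**2) = -(-48 - 8 + 4*36) = -(-48 - 8 + 144) = -1*88 = -88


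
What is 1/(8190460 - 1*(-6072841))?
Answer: 1/14263301 ≈ 7.0110e-8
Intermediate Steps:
1/(8190460 - 1*(-6072841)) = 1/(8190460 + 6072841) = 1/14263301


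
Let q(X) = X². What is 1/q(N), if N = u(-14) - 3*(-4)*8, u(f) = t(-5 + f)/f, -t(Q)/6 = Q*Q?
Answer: 49/3080025 ≈ 1.5909e-5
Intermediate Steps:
t(Q) = -6*Q² (t(Q) = -6*Q*Q = -6*Q²)
u(f) = -6*(-5 + f)²/f (u(f) = (-6*(-5 + f)²)/f = -6*(-5 + f)²/f)
N = 1755/7 (N = -6*(-5 - 14)²/(-14) - 3*(-4)*8 = -6*(-1/14)*(-19)² - (-12)*8 = -6*(-1/14)*361 - 1*(-96) = 1083/7 + 96 = 1755/7 ≈ 250.71)
1/q(N) = 1/((1755/7)²) = 1/(3080025/49) = 49/3080025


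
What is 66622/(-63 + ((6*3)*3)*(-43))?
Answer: -66622/2385 ≈ -27.934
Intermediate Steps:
66622/(-63 + ((6*3)*3)*(-43)) = 66622/(-63 + (18*3)*(-43)) = 66622/(-63 + 54*(-43)) = 66622/(-63 - 2322) = 66622/(-2385) = 66622*(-1/2385) = -66622/2385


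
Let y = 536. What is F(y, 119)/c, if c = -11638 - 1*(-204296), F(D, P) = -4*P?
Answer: -238/96329 ≈ -0.0024707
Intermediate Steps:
c = 192658 (c = -11638 + 204296 = 192658)
F(y, 119)/c = -4*119/192658 = -476*1/192658 = -238/96329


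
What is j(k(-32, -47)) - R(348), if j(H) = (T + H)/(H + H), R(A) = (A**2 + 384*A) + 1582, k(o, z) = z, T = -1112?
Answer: -24092733/94 ≈ -2.5631e+5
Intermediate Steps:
R(A) = 1582 + A**2 + 384*A
j(H) = (-1112 + H)/(2*H) (j(H) = (-1112 + H)/(H + H) = (-1112 + H)/((2*H)) = (-1112 + H)*(1/(2*H)) = (-1112 + H)/(2*H))
j(k(-32, -47)) - R(348) = (1/2)*(-1112 - 47)/(-47) - (1582 + 348**2 + 384*348) = (1/2)*(-1/47)*(-1159) - (1582 + 121104 + 133632) = 1159/94 - 1*256318 = 1159/94 - 256318 = -24092733/94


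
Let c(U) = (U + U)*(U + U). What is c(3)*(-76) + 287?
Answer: -2449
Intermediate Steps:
c(U) = 4*U² (c(U) = (2*U)*(2*U) = 4*U²)
c(3)*(-76) + 287 = (4*3²)*(-76) + 287 = (4*9)*(-76) + 287 = 36*(-76) + 287 = -2736 + 287 = -2449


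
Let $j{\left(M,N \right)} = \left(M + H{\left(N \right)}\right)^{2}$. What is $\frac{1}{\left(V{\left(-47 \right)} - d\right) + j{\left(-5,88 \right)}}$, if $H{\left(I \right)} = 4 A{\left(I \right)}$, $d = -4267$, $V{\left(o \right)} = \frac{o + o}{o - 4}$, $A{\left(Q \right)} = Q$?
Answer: $\frac{51}{6358570} \approx 8.0207 \cdot 10^{-6}$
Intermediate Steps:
$V{\left(o \right)} = \frac{2 o}{-4 + o}$
$H{\left(I \right)} = 4 I$
$j{\left(M,N \right)} = \left(M + 4 N\right)^{2}$
$\frac{1}{\left(V{\left(-47 \right)} - d\right) + j{\left(-5,88 \right)}} = \frac{1}{\left(2 \left(-47\right) \frac{1}{-4 - 47} - -4267\right) + \left(-5 + 4 \cdot 88\right)^{2}} = \frac{1}{\left(2 \left(-47\right) \frac{1}{-51} + 4267\right) + \left(-5 + 352\right)^{2}} = \frac{1}{\left(2 \left(-47\right) \left(- \frac{1}{51}\right) + 4267\right) + 347^{2}} = \frac{1}{\left(\frac{94}{51} + 4267\right) + 120409} = \frac{1}{\frac{217711}{51} + 120409} = \frac{1}{\frac{6358570}{51}} = \frac{51}{6358570}$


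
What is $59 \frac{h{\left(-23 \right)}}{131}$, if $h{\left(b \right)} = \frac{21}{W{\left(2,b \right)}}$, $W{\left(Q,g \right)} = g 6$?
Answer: $- \frac{413}{6026} \approx -0.068536$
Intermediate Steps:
$W{\left(Q,g \right)} = 6 g$
$h{\left(b \right)} = \frac{7}{2 b}$ ($h{\left(b \right)} = \frac{21}{6 b} = 21 \frac{1}{6 b} = \frac{7}{2 b}$)
$59 \frac{h{\left(-23 \right)}}{131} = 59 \frac{\frac{7}{2} \frac{1}{-23}}{131} = 59 \cdot \frac{7}{2} \left(- \frac{1}{23}\right) \frac{1}{131} = 59 \left(\left(- \frac{7}{46}\right) \frac{1}{131}\right) = 59 \left(- \frac{7}{6026}\right) = - \frac{413}{6026}$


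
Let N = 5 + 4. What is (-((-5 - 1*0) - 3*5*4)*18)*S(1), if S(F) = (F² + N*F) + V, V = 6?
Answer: 18720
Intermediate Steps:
N = 9
S(F) = 6 + F² + 9*F (S(F) = (F² + 9*F) + 6 = 6 + F² + 9*F)
(-((-5 - 1*0) - 3*5*4)*18)*S(1) = (-((-5 - 1*0) - 3*5*4)*18)*(6 + 1² + 9*1) = (-((-5 + 0) - 15*4)*18)*(6 + 1 + 9) = (-(-5 - 60)*18)*16 = (-1*(-65)*18)*16 = (65*18)*16 = 1170*16 = 18720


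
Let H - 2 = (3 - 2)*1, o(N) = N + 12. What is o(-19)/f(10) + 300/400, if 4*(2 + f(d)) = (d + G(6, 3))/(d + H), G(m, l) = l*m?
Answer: 421/76 ≈ 5.5395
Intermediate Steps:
o(N) = 12 + N
H = 3 (H = 2 + (3 - 2)*1 = 2 + 1*1 = 2 + 1 = 3)
f(d) = -2 + (18 + d)/(4*(3 + d)) (f(d) = -2 + ((d + 3*6)/(d + 3))/4 = -2 + ((d + 18)/(3 + d))/4 = -2 + ((18 + d)/(3 + d))/4 = -2 + (18 + d)/(4*(3 + d)))
o(-19)/f(10) + 300/400 = (12 - 19)/(((-6 - 7*10)/(4*(3 + 10)))) + 300/400 = -7*52/(-6 - 70) + 300*(1/400) = -7/((1/4)*(1/13)*(-76)) + 3/4 = -7/(-19/13) + 3/4 = -7*(-13/19) + 3/4 = 91/19 + 3/4 = 421/76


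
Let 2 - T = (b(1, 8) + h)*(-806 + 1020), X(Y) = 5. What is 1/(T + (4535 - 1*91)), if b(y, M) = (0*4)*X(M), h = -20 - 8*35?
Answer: 1/68646 ≈ 1.4567e-5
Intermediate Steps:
h = -300 (h = -20 - 280 = -300)
b(y, M) = 0 (b(y, M) = (0*4)*5 = 0*5 = 0)
T = 64202 (T = 2 - (0 - 300)*(-806 + 1020) = 2 - (-300)*214 = 2 - 1*(-64200) = 2 + 64200 = 64202)
1/(T + (4535 - 1*91)) = 1/(64202 + (4535 - 1*91)) = 1/(64202 + (4535 - 91)) = 1/(64202 + 4444) = 1/68646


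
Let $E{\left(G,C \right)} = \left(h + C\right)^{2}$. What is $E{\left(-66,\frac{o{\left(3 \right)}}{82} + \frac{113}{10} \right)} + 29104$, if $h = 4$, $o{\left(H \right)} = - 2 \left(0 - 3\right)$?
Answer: $\frac{4932110209}{168100} \approx 29340.0$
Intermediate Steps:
$o{\left(H \right)} = 6$ ($o{\left(H \right)} = \left(-2\right) \left(-3\right) = 6$)
$E{\left(G,C \right)} = \left(4 + C\right)^{2}$
$E{\left(-66,\frac{o{\left(3 \right)}}{82} + \frac{113}{10} \right)} + 29104 = \left(4 + \left(\frac{6}{82} + \frac{113}{10}\right)\right)^{2} + 29104 = \left(4 + \left(6 \cdot \frac{1}{82} + 113 \cdot \frac{1}{10}\right)\right)^{2} + 29104 = \left(4 + \left(\frac{3}{41} + \frac{113}{10}\right)\right)^{2} + 29104 = \left(4 + \frac{4663}{410}\right)^{2} + 29104 = \left(\frac{6303}{410}\right)^{2} + 29104 = \frac{39727809}{168100} + 29104 = \frac{4932110209}{168100}$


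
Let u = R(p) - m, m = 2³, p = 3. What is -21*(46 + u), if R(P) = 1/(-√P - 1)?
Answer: -1617/2 + 21*√3/2 ≈ -790.31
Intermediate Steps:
m = 8
R(P) = 1/(-1 - √P)
u = -8 - 1/(1 + √3) (u = -1/(1 + √3) - 1*8 = -1/(1 + √3) - 8 = -8 - 1/(1 + √3) ≈ -8.3660)
-21*(46 + u) = -21*(46 + (-15/2 - √3/2)) = -21*(77/2 - √3/2) = -1617/2 + 21*√3/2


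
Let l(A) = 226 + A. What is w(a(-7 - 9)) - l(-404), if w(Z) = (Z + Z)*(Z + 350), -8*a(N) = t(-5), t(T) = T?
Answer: 19721/32 ≈ 616.28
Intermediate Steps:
a(N) = 5/8 (a(N) = -1/8*(-5) = 5/8)
w(Z) = 2*Z*(350 + Z) (w(Z) = (2*Z)*(350 + Z) = 2*Z*(350 + Z))
w(a(-7 - 9)) - l(-404) = 2*(5/8)*(350 + 5/8) - (226 - 404) = 2*(5/8)*(2805/8) - 1*(-178) = 14025/32 + 178 = 19721/32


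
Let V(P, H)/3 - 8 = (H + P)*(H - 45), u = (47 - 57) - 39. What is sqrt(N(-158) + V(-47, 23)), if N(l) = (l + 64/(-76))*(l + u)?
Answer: sqrt(12450282)/19 ≈ 185.71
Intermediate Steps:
u = -49 (u = -10 - 39 = -49)
V(P, H) = 24 + 3*(-45 + H)*(H + P) (V(P, H) = 24 + 3*((H + P)*(H - 45)) = 24 + 3*((H + P)*(-45 + H)) = 24 + 3*((-45 + H)*(H + P)) = 24 + 3*(-45 + H)*(H + P))
N(l) = (-49 + l)*(-16/19 + l) (N(l) = (l + 64/(-76))*(l - 49) = (l + 64*(-1/76))*(-49 + l) = (l - 16/19)*(-49 + l) = (-16/19 + l)*(-49 + l) = (-49 + l)*(-16/19 + l))
sqrt(N(-158) + V(-47, 23)) = sqrt((784/19 + (-158)**2 - 947/19*(-158)) + (24 - 135*23 - 135*(-47) + 3*23**2 + 3*23*(-47))) = sqrt((784/19 + 24964 + 149626/19) + (24 - 3105 + 6345 + 3*529 - 3243)) = sqrt(624726/19 + (24 - 3105 + 6345 + 1587 - 3243)) = sqrt(624726/19 + 1608) = sqrt(655278/19) = sqrt(12450282)/19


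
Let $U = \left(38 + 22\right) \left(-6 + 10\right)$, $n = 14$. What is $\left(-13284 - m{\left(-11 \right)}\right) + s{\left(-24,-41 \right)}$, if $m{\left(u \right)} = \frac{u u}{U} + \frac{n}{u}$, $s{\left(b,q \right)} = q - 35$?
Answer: $- \frac{35268371}{2640} \approx -13359.0$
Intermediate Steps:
$s{\left(b,q \right)} = -35 + q$
$U = 240$ ($U = 60 \cdot 4 = 240$)
$m{\left(u \right)} = \frac{14}{u} + \frac{u^{2}}{240}$ ($m{\left(u \right)} = \frac{u u}{240} + \frac{14}{u} = u^{2} \cdot \frac{1}{240} + \frac{14}{u} = \frac{u^{2}}{240} + \frac{14}{u} = \frac{14}{u} + \frac{u^{2}}{240}$)
$\left(-13284 - m{\left(-11 \right)}\right) + s{\left(-24,-41 \right)} = \left(-13284 - \frac{3360 + \left(-11\right)^{3}}{240 \left(-11\right)}\right) - 76 = \left(-13284 - \frac{1}{240} \left(- \frac{1}{11}\right) \left(3360 - 1331\right)\right) - 76 = \left(-13284 - \frac{1}{240} \left(- \frac{1}{11}\right) 2029\right) - 76 = \left(-13284 - - \frac{2029}{2640}\right) - 76 = \left(-13284 + \frac{2029}{2640}\right) - 76 = - \frac{35067731}{2640} - 76 = - \frac{35268371}{2640}$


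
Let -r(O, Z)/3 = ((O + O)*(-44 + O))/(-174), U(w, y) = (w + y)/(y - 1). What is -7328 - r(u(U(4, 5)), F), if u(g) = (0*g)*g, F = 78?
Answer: -7328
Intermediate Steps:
U(w, y) = (w + y)/(-1 + y)
u(g) = 0 (u(g) = 0*g = 0)
r(O, Z) = O*(-44 + O)/29 (r(O, Z) = -3*(O + O)*(-44 + O)/(-174) = -3*(2*O)*(-44 + O)*(-1)/174 = -3*2*O*(-44 + O)*(-1)/174 = -(-1)*O*(-44 + O)/29 = O*(-44 + O)/29)
-7328 - r(u(U(4, 5)), F) = -7328 - 0*(-44 + 0)/29 = -7328 - 0*(-44)/29 = -7328 - 1*0 = -7328 + 0 = -7328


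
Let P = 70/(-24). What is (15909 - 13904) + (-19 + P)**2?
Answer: 357889/144 ≈ 2485.3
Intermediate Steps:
P = -35/12 (P = 70*(-1/24) = -35/12 ≈ -2.9167)
(15909 - 13904) + (-19 + P)**2 = (15909 - 13904) + (-19 - 35/12)**2 = 2005 + (-263/12)**2 = 2005 + 69169/144 = 357889/144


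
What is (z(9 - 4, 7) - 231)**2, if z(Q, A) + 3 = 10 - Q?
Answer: 52441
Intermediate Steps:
z(Q, A) = 7 - Q (z(Q, A) = -3 + (10 - Q) = 7 - Q)
(z(9 - 4, 7) - 231)**2 = ((7 - (9 - 4)) - 231)**2 = ((7 - 1*5) - 231)**2 = ((7 - 5) - 231)**2 = (2 - 231)**2 = (-229)**2 = 52441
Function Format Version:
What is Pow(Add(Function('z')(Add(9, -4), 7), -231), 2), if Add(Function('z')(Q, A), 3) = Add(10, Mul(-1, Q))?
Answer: 52441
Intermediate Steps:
Function('z')(Q, A) = Add(7, Mul(-1, Q)) (Function('z')(Q, A) = Add(-3, Add(10, Mul(-1, Q))) = Add(7, Mul(-1, Q)))
Pow(Add(Function('z')(Add(9, -4), 7), -231), 2) = Pow(Add(Add(7, Mul(-1, Add(9, -4))), -231), 2) = Pow(Add(Add(7, Mul(-1, 5)), -231), 2) = Pow(Add(Add(7, -5), -231), 2) = Pow(Add(2, -231), 2) = Pow(-229, 2) = 52441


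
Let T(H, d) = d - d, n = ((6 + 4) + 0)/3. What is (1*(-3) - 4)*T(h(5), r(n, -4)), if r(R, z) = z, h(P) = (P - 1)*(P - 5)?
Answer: 0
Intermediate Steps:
h(P) = (-1 + P)*(-5 + P)
n = 10/3 (n = (10 + 0)*(⅓) = 10*(⅓) = 10/3 ≈ 3.3333)
T(H, d) = 0
(1*(-3) - 4)*T(h(5), r(n, -4)) = (1*(-3) - 4)*0 = (-3 - 4)*0 = -7*0 = 0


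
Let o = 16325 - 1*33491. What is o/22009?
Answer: -17166/22009 ≈ -0.77995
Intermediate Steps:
o = -17166 (o = 16325 - 33491 = -17166)
o/22009 = -17166/22009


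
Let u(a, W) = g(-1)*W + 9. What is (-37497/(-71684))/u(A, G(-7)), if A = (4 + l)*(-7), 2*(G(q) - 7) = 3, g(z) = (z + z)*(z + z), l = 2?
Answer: 37497/3082412 ≈ 0.012165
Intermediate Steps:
g(z) = 4*z² (g(z) = (2*z)*(2*z) = 4*z²)
G(q) = 17/2 (G(q) = 7 + (½)*3 = 7 + 3/2 = 17/2)
A = -42 (A = (4 + 2)*(-7) = 6*(-7) = -42)
u(a, W) = 9 + 4*W (u(a, W) = (4*(-1)²)*W + 9 = (4*1)*W + 9 = 4*W + 9 = 9 + 4*W)
(-37497/(-71684))/u(A, G(-7)) = (-37497/(-71684))/(9 + 4*(17/2)) = (-37497*(-1/71684))/(9 + 34) = (37497/71684)/43 = (37497/71684)*(1/43) = 37497/3082412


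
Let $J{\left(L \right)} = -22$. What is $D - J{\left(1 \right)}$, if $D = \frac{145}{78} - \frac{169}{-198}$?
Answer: $\frac{31805}{1287} \approx 24.713$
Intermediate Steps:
$D = \frac{3491}{1287}$ ($D = 145 \cdot \frac{1}{78} - - \frac{169}{198} = \frac{145}{78} + \frac{169}{198} = \frac{3491}{1287} \approx 2.7125$)
$D - J{\left(1 \right)} = \frac{3491}{1287} - -22 = \frac{3491}{1287} + 22 = \frac{31805}{1287}$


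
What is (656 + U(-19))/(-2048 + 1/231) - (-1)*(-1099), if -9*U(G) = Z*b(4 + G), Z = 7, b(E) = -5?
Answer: -1560225142/1419261 ≈ -1099.3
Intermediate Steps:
U(G) = 35/9 (U(G) = -7*(-5)/9 = -1/9*(-35) = 35/9)
(656 + U(-19))/(-2048 + 1/231) - (-1)*(-1099) = (656 + 35/9)/(-2048 + 1/231) - (-1)*(-1099) = 5939/(9*(-2048 + 1/231)) - 1*1099 = 5939/(9*(-473087/231)) - 1099 = (5939/9)*(-231/473087) - 1099 = -457303/1419261 - 1099 = -1560225142/1419261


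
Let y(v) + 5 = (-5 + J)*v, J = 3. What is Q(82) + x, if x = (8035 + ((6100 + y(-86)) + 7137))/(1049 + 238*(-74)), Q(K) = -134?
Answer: -2240881/16563 ≈ -135.29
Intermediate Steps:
y(v) = -5 - 2*v (y(v) = -5 + (-5 + 3)*v = -5 - 2*v)
x = -21439/16563 (x = (8035 + ((6100 + (-5 - 2*(-86))) + 7137))/(1049 + 238*(-74)) = (8035 + ((6100 + (-5 + 172)) + 7137))/(1049 - 17612) = (8035 + ((6100 + 167) + 7137))/(-16563) = (8035 + (6267 + 7137))*(-1/16563) = (8035 + 13404)*(-1/16563) = 21439*(-1/16563) = -21439/16563 ≈ -1.2944)
Q(82) + x = -134 - 21439/16563 = -2240881/16563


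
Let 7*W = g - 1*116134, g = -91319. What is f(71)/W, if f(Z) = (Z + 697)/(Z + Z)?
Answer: -896/4909721 ≈ -0.00018249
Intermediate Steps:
W = -207453/7 (W = (-91319 - 1*116134)/7 = (-91319 - 116134)/7 = (⅐)*(-207453) = -207453/7 ≈ -29636.)
f(Z) = (697 + Z)/(2*Z) (f(Z) = (697 + Z)/((2*Z)) = (697 + Z)*(1/(2*Z)) = (697 + Z)/(2*Z))
f(71)/W = ((½)*(697 + 71)/71)/(-207453/7) = ((½)*(1/71)*768)*(-7/207453) = (384/71)*(-7/207453) = -896/4909721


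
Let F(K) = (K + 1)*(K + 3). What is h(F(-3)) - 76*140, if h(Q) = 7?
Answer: -10633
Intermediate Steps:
F(K) = (1 + K)*(3 + K)
h(F(-3)) - 76*140 = 7 - 76*140 = 7 - 10640 = -10633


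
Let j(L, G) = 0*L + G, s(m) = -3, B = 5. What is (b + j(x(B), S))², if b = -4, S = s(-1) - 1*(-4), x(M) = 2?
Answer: 9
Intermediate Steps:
S = 1 (S = -3 - 1*(-4) = -3 + 4 = 1)
j(L, G) = G (j(L, G) = 0 + G = G)
(b + j(x(B), S))² = (-4 + 1)² = (-3)² = 9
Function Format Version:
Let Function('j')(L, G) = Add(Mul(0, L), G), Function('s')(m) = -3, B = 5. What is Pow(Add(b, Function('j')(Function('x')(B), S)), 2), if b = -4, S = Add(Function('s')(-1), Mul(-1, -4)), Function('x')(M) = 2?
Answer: 9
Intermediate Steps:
S = 1 (S = Add(-3, Mul(-1, -4)) = Add(-3, 4) = 1)
Function('j')(L, G) = G (Function('j')(L, G) = Add(0, G) = G)
Pow(Add(b, Function('j')(Function('x')(B), S)), 2) = Pow(Add(-4, 1), 2) = Pow(-3, 2) = 9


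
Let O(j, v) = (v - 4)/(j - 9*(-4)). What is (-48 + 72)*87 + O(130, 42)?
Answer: 173323/83 ≈ 2088.2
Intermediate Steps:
O(j, v) = (-4 + v)/(36 + j) (O(j, v) = (-4 + v)/(j + 36) = (-4 + v)/(36 + j))
(-48 + 72)*87 + O(130, 42) = (-48 + 72)*87 + (-4 + 42)/(36 + 130) = 24*87 + 38/166 = 2088 + (1/166)*38 = 2088 + 19/83 = 173323/83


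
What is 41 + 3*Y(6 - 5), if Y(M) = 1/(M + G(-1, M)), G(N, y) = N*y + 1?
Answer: 44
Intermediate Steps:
G(N, y) = 1 + N*y
Y(M) = 1 (Y(M) = 1/(M + (1 - M)) = 1/1 = 1)
41 + 3*Y(6 - 5) = 41 + 3*1 = 41 + 3 = 44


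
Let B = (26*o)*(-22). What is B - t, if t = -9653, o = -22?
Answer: 22237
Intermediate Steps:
B = 12584 (B = (26*(-22))*(-22) = -572*(-22) = 12584)
B - t = 12584 - 1*(-9653) = 12584 + 9653 = 22237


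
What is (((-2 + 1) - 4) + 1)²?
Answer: 16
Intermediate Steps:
(((-2 + 1) - 4) + 1)² = ((-1 - 4) + 1)² = (-5 + 1)² = (-4)² = 16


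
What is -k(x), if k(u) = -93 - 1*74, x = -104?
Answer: 167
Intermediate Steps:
k(u) = -167 (k(u) = -93 - 74 = -167)
-k(x) = -1*(-167) = 167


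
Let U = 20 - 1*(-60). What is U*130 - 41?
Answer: 10359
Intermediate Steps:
U = 80 (U = 20 + 60 = 80)
U*130 - 41 = 80*130 - 41 = 10400 - 41 = 10359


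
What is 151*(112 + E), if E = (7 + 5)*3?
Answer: 22348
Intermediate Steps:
E = 36 (E = 12*3 = 36)
151*(112 + E) = 151*(112 + 36) = 151*148 = 22348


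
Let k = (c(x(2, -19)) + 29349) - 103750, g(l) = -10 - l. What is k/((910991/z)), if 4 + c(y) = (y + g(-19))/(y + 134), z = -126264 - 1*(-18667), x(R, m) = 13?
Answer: 168120512323/19130811 ≈ 8787.9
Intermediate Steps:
z = -107597 (z = -126264 + 18667 = -107597)
c(y) = -4 + (9 + y)/(134 + y) (c(y) = -4 + (y + (-10 - 1*(-19)))/(y + 134) = -4 + (y + (-10 + 19))/(134 + y) = -4 + (y + 9)/(134 + y) = -4 + (9 + y)/(134 + y))
k = -10937513/147 (k = ((-527 - 3*13)/(134 + 13) + 29349) - 103750 = ((-527 - 39)/147 + 29349) - 103750 = ((1/147)*(-566) + 29349) - 103750 = (-566/147 + 29349) - 103750 = 4313737/147 - 103750 = -10937513/147 ≈ -74405.)
k/((910991/z)) = -10937513/(147*(910991/(-107597))) = -10937513/(147*(910991*(-1/107597))) = -10937513/(147*(-910991/107597)) = -10937513/147*(-107597/910991) = 168120512323/19130811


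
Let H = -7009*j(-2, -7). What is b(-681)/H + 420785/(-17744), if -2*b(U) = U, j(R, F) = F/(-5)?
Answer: -20675183615/870573872 ≈ -23.749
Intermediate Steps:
j(R, F) = -F/5 (j(R, F) = F*(-1/5) = -F/5)
b(U) = -U/2
H = -49063/5 (H = -(-7009)*(-7)/5 = -7009*7/5 = -49063/5 ≈ -9812.6)
b(-681)/H + 420785/(-17744) = (-1/2*(-681))/(-49063/5) + 420785/(-17744) = (681/2)*(-5/49063) + 420785*(-1/17744) = -3405/98126 - 420785/17744 = -20675183615/870573872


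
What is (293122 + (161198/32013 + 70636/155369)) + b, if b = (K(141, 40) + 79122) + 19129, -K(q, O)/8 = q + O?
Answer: 1939447110187555/4973827797 ≈ 3.8993e+5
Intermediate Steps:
K(q, O) = -8*O - 8*q (K(q, O) = -8*(q + O) = -8*(O + q) = -8*O - 8*q)
b = 96803 (b = ((-8*40 - 8*141) + 79122) + 19129 = ((-320 - 1128) + 79122) + 19129 = (-1448 + 79122) + 19129 = 77674 + 19129 = 96803)
(293122 + (161198/32013 + 70636/155369)) + b = (293122 + (161198/32013 + 70636/155369)) + 96803 = (293122 + 27306442330/4973827797) + 96803 = 1457965657954564/4973827797 + 96803 = 1939447110187555/4973827797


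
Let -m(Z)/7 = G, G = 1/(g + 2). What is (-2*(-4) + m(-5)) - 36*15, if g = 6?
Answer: -4263/8 ≈ -532.88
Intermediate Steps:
G = 1/8 (G = 1/(6 + 2) = 1/8 ≈ 0.12500)
m(Z) = -7/8 (m(Z) = -7*1/8 = -7/8)
(-2*(-4) + m(-5)) - 36*15 = (-2*(-4) - 7/8) - 36*15 = (8 - 7/8) - 540 = 57/8 - 540 = -4263/8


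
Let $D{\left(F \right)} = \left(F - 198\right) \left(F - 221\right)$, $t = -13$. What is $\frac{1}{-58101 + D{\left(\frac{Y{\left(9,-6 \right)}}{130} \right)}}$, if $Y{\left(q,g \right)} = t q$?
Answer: $- \frac{100}{1396509} \approx -7.1607 \cdot 10^{-5}$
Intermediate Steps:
$Y{\left(q,g \right)} = - 13 q$
$D{\left(F \right)} = \left(-221 + F\right) \left(-198 + F\right)$ ($D{\left(F \right)} = \left(-198 + F\right) \left(-221 + F\right) = \left(-221 + F\right) \left(-198 + F\right)$)
$\frac{1}{-58101 + D{\left(\frac{Y{\left(9,-6 \right)}}{130} \right)}} = \frac{1}{-58101 + \left(43758 + \left(\frac{\left(-13\right) 9}{130}\right)^{2} - 419 \frac{\left(-13\right) 9}{130}\right)} = \frac{1}{-58101 + \left(43758 + \left(\left(-117\right) \frac{1}{130}\right)^{2} - 419 \left(\left(-117\right) \frac{1}{130}\right)\right)} = \frac{1}{-58101 + \left(43758 + \left(- \frac{9}{10}\right)^{2} - - \frac{3771}{10}\right)} = \frac{1}{-58101 + \left(43758 + \frac{81}{100} + \frac{3771}{10}\right)} = \frac{1}{-58101 + \frac{4413591}{100}} = \frac{1}{- \frac{1396509}{100}} = - \frac{100}{1396509}$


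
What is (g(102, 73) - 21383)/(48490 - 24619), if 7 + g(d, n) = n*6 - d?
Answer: -7018/7957 ≈ -0.88199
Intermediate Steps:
g(d, n) = -7 - d + 6*n (g(d, n) = -7 + (n*6 - d) = -7 + (6*n - d) = -7 + (-d + 6*n) = -7 - d + 6*n)
(g(102, 73) - 21383)/(48490 - 24619) = ((-7 - 1*102 + 6*73) - 21383)/(48490 - 24619) = ((-7 - 102 + 438) - 21383)/23871 = (329 - 21383)*(1/23871) = -21054*1/23871 = -7018/7957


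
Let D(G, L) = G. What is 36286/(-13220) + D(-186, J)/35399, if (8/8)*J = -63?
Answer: -643473517/233987390 ≈ -2.7500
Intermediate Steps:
J = -63
36286/(-13220) + D(-186, J)/35399 = 36286/(-13220) - 186/35399 = 36286*(-1/13220) - 186*1/35399 = -18143/6610 - 186/35399 = -643473517/233987390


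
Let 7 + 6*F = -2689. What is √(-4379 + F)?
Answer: I*√43455/3 ≈ 69.486*I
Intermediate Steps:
F = -1348/3 (F = -7/6 + (⅙)*(-2689) = -7/6 - 2689/6 = -1348/3 ≈ -449.33)
√(-4379 + F) = √(-4379 - 1348/3) = √(-14485/3) = I*√43455/3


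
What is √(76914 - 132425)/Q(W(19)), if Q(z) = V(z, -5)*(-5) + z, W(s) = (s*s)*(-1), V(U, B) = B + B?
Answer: -I*√55511/311 ≈ -0.75758*I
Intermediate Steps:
V(U, B) = 2*B
W(s) = -s² (W(s) = s²*(-1) = -s²)
Q(z) = 50 + z (Q(z) = (2*(-5))*(-5) + z = -10*(-5) + z = 50 + z)
√(76914 - 132425)/Q(W(19)) = √(76914 - 132425)/(50 - 1*19²) = √(-55511)/(50 - 1*361) = (I*√55511)/(50 - 361) = (I*√55511)/(-311) = (I*√55511)*(-1/311) = -I*√55511/311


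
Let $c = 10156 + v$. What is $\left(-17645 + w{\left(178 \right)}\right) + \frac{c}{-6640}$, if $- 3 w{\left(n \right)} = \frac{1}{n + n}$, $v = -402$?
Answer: $- \frac{15642536789}{886440} \approx -17646.0$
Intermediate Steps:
$c = 9754$ ($c = 10156 - 402 = 9754$)
$w{\left(n \right)} = - \frac{1}{6 n}$ ($w{\left(n \right)} = - \frac{1}{3 \left(n + n\right)} = - \frac{1}{3 \cdot 2 n} = - \frac{\frac{1}{2} \frac{1}{n}}{3} = - \frac{1}{6 n}$)
$\left(-17645 + w{\left(178 \right)}\right) + \frac{c}{-6640} = \left(-17645 - \frac{1}{6 \cdot 178}\right) + \frac{9754}{-6640} = \left(-17645 - \frac{1}{1068}\right) + 9754 \left(- \frac{1}{6640}\right) = \left(-17645 - \frac{1}{1068}\right) - \frac{4877}{3320} = - \frac{18844861}{1068} - \frac{4877}{3320} = - \frac{15642536789}{886440}$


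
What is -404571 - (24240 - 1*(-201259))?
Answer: -630070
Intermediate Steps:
-404571 - (24240 - 1*(-201259)) = -404571 - (24240 + 201259) = -404571 - 1*225499 = -404571 - 225499 = -630070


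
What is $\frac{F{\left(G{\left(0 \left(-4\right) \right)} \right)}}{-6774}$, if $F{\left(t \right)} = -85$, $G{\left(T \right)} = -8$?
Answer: $\frac{85}{6774} \approx 0.012548$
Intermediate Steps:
$\frac{F{\left(G{\left(0 \left(-4\right) \right)} \right)}}{-6774} = - \frac{85}{-6774} = \left(-85\right) \left(- \frac{1}{6774}\right) = \frac{85}{6774}$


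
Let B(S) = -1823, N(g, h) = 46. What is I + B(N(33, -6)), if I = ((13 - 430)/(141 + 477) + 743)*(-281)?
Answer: -43345777/206 ≈ -2.1042e+5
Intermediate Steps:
I = -42970239/206 (I = (-417/618 + 743)*(-281) = (-417*1/618 + 743)*(-281) = (-139/206 + 743)*(-281) = (152919/206)*(-281) = -42970239/206 ≈ -2.0859e+5)
I + B(N(33, -6)) = -42970239/206 - 1823 = -43345777/206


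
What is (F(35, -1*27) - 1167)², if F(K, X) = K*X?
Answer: 4460544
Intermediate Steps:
(F(35, -1*27) - 1167)² = (35*(-1*27) - 1167)² = (35*(-27) - 1167)² = (-945 - 1167)² = (-2112)² = 4460544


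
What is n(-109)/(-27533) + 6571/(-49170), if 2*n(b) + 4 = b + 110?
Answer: -8220254/61536255 ≈ -0.13358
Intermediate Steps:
n(b) = 53 + b/2 (n(b) = -2 + (b + 110)/2 = -2 + (110 + b)/2 = -2 + (55 + b/2) = 53 + b/2)
n(-109)/(-27533) + 6571/(-49170) = (53 + (½)*(-109))/(-27533) + 6571/(-49170) = (53 - 109/2)*(-1/27533) + 6571*(-1/49170) = -3/2*(-1/27533) - 6571/49170 = 3/55066 - 6571/49170 = -8220254/61536255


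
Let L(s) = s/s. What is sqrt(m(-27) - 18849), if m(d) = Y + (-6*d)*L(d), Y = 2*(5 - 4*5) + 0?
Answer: I*sqrt(18717) ≈ 136.81*I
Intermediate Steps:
L(s) = 1
Y = -30 (Y = 2*(5 - 20) + 0 = 2*(-15) + 0 = -30 + 0 = -30)
m(d) = -30 - 6*d (m(d) = -30 - 6*d*1 = -30 - 6*d)
sqrt(m(-27) - 18849) = sqrt((-30 - 6*(-27)) - 18849) = sqrt((-30 + 162) - 18849) = sqrt(132 - 18849) = sqrt(-18717) = I*sqrt(18717)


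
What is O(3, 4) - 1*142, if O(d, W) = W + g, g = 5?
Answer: -133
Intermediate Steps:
O(d, W) = 5 + W (O(d, W) = W + 5 = 5 + W)
O(3, 4) - 1*142 = (5 + 4) - 1*142 = 9 - 142 = -133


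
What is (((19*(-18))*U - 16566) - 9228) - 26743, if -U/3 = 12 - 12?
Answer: -52537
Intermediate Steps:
U = 0 (U = -3*(12 - 12) = -3*0 = 0)
(((19*(-18))*U - 16566) - 9228) - 26743 = (((19*(-18))*0 - 16566) - 9228) - 26743 = ((-342*0 - 16566) - 9228) - 26743 = ((0 - 16566) - 9228) - 26743 = (-16566 - 9228) - 26743 = -25794 - 26743 = -52537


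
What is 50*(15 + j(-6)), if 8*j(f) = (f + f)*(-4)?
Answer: 1050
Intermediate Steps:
j(f) = -f (j(f) = ((f + f)*(-4))/8 = ((2*f)*(-4))/8 = (-8*f)/8 = -f)
50*(15 + j(-6)) = 50*(15 - 1*(-6)) = 50*(15 + 6) = 50*21 = 1050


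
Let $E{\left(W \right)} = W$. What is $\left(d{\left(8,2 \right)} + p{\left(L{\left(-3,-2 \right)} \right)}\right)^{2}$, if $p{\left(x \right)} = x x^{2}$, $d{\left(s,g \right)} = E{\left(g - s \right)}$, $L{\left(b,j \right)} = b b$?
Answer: $522729$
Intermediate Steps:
$L{\left(b,j \right)} = b^{2}$
$d{\left(s,g \right)} = g - s$
$p{\left(x \right)} = x^{3}$
$\left(d{\left(8,2 \right)} + p{\left(L{\left(-3,-2 \right)} \right)}\right)^{2} = \left(\left(2 - 8\right) + \left(\left(-3\right)^{2}\right)^{3}\right)^{2} = \left(\left(2 - 8\right) + 9^{3}\right)^{2} = \left(-6 + 729\right)^{2} = 723^{2} = 522729$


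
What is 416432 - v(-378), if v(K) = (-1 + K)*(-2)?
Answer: 415674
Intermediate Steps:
v(K) = 2 - 2*K
416432 - v(-378) = 416432 - (2 - 2*(-378)) = 416432 - (2 + 756) = 416432 - 1*758 = 416432 - 758 = 415674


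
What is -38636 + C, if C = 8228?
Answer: -30408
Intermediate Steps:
-38636 + C = -38636 + 8228 = -30408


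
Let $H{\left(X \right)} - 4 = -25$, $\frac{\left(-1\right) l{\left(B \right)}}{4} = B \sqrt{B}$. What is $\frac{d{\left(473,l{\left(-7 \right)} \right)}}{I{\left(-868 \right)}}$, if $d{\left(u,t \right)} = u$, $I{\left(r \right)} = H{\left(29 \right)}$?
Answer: $- \frac{473}{21} \approx -22.524$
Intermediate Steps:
$l{\left(B \right)} = - 4 B^{\frac{3}{2}}$ ($l{\left(B \right)} = - 4 B \sqrt{B} = - 4 B^{\frac{3}{2}}$)
$H{\left(X \right)} = -21$ ($H{\left(X \right)} = 4 - 25 = -21$)
$I{\left(r \right)} = -21$
$\frac{d{\left(473,l{\left(-7 \right)} \right)}}{I{\left(-868 \right)}} = \frac{473}{-21} = 473 \left(- \frac{1}{21}\right) = - \frac{473}{21}$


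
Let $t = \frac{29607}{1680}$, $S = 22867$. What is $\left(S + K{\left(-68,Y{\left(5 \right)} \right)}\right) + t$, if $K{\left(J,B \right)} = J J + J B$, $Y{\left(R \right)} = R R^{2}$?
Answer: $\frac{10644829}{560} \approx 19009.0$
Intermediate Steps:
$Y{\left(R \right)} = R^{3}$
$K{\left(J,B \right)} = J^{2} + B J$
$t = \frac{9869}{560}$ ($t = 29607 \cdot \frac{1}{1680} = \frac{9869}{560} \approx 17.623$)
$\left(S + K{\left(-68,Y{\left(5 \right)} \right)}\right) + t = \left(22867 - 68 \left(5^{3} - 68\right)\right) + \frac{9869}{560} = \left(22867 - 68 \left(125 - 68\right)\right) + \frac{9869}{560} = \left(22867 - 3876\right) + \frac{9869}{560} = 18991 + \frac{9869}{560} = \frac{10644829}{560}$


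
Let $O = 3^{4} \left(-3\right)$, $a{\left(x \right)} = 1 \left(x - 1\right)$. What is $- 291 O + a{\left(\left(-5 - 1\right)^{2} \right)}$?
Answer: $70748$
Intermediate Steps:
$a{\left(x \right)} = -1 + x$ ($a{\left(x \right)} = 1 \left(-1 + x\right) = -1 + x$)
$O = -243$ ($O = 81 \left(-3\right) = -243$)
$- 291 O + a{\left(\left(-5 - 1\right)^{2} \right)} = \left(-291\right) \left(-243\right) - \left(1 - \left(-5 - 1\right)^{2}\right) = 70713 - \left(1 - \left(-6\right)^{2}\right) = 70713 + \left(-1 + 36\right) = 70713 + 35 = 70748$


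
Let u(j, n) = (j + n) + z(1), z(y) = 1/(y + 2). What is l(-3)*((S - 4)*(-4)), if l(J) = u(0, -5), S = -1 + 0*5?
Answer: -280/3 ≈ -93.333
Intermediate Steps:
z(y) = 1/(2 + y)
S = -1 (S = -1 + 0 = -1)
u(j, n) = ⅓ + j + n (u(j, n) = (j + n) + 1/(2 + 1) = (j + n) + 1/3 = (j + n) + ⅓ = ⅓ + j + n)
l(J) = -14/3 (l(J) = ⅓ + 0 - 5 = -14/3)
l(-3)*((S - 4)*(-4)) = -14*(-1 - 4)*(-4)/3 = -(-70)*(-4)/3 = -14/3*20 = -280/3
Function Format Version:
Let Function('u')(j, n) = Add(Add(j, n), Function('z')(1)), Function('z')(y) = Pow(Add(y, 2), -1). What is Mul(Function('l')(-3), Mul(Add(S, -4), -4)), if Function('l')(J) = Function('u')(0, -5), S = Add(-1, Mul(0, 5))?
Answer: Rational(-280, 3) ≈ -93.333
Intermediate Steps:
Function('z')(y) = Pow(Add(2, y), -1)
S = -1 (S = Add(-1, 0) = -1)
Function('u')(j, n) = Add(Rational(1, 3), j, n) (Function('u')(j, n) = Add(Add(j, n), Pow(Add(2, 1), -1)) = Add(Add(j, n), Pow(3, -1)) = Add(Add(j, n), Rational(1, 3)) = Add(Rational(1, 3), j, n))
Function('l')(J) = Rational(-14, 3) (Function('l')(J) = Add(Rational(1, 3), 0, -5) = Rational(-14, 3))
Mul(Function('l')(-3), Mul(Add(S, -4), -4)) = Mul(Rational(-14, 3), Mul(Add(-1, -4), -4)) = Mul(Rational(-14, 3), Mul(-5, -4)) = Mul(Rational(-14, 3), 20) = Rational(-280, 3)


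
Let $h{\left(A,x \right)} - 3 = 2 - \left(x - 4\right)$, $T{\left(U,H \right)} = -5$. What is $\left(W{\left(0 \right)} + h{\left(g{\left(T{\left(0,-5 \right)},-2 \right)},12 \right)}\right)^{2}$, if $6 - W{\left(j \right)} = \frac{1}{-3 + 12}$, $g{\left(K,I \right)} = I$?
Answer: $\frac{676}{81} \approx 8.3457$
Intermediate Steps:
$W{\left(j \right)} = \frac{53}{9}$ ($W{\left(j \right)} = 6 - \frac{1}{-3 + 12} = 6 - \frac{1}{9} = \frac{53}{9}$)
$h{\left(A,x \right)} = 9 - x$ ($h{\left(A,x \right)} = 3 - \left(-6 + x\right) = 9 - x$)
$\left(W{\left(0 \right)} + h{\left(g{\left(T{\left(0,-5 \right)},-2 \right)},12 \right)}\right)^{2} = \left(\frac{53}{9} + \left(9 - 12\right)\right)^{2} = \left(\frac{53}{9} - 3\right)^{2} = \left(\frac{26}{9}\right)^{2} = \frac{676}{81}$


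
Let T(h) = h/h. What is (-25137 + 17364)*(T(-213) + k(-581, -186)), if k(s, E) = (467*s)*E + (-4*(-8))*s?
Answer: -392134099563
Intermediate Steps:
k(s, E) = 32*s + 467*E*s (k(s, E) = 467*E*s + 32*s = 32*s + 467*E*s)
T(h) = 1
(-25137 + 17364)*(T(-213) + k(-581, -186)) = (-25137 + 17364)*(1 - 581*(32 + 467*(-186))) = -7773*(1 - 581*(32 - 86862)) = -7773*(1 - 581*(-86830)) = -7773*(1 + 50448230) = -7773*50448231 = -392134099563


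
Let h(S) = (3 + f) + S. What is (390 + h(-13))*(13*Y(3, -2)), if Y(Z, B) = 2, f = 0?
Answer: 9880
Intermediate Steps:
h(S) = 3 + S (h(S) = (3 + 0) + S = 3 + S)
(390 + h(-13))*(13*Y(3, -2)) = (390 + (3 - 13))*(13*2) = (390 - 10)*26 = 380*26 = 9880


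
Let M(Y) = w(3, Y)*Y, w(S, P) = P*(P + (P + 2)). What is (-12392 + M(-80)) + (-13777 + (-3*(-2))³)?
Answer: -1037153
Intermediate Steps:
w(S, P) = P*(2 + 2*P) (w(S, P) = P*(P + (2 + P)) = P*(2 + 2*P))
M(Y) = 2*Y²*(1 + Y) (M(Y) = (2*Y*(1 + Y))*Y = 2*Y²*(1 + Y))
(-12392 + M(-80)) + (-13777 + (-3*(-2))³) = (-12392 + 2*(-80)²*(1 - 80)) + (-13777 + (-3*(-2))³) = (-12392 + 2*6400*(-79)) + (-13777 + 6³) = (-12392 - 1011200) + (-13777 + 216) = -1023592 - 13561 = -1037153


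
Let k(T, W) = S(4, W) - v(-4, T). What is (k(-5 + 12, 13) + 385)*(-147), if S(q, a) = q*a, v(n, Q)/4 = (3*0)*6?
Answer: -64239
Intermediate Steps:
v(n, Q) = 0 (v(n, Q) = 4*((3*0)*6) = 4*(0*6) = 4*0 = 0)
S(q, a) = a*q
k(T, W) = 4*W (k(T, W) = W*4 - 1*0 = 4*W + 0 = 4*W)
(k(-5 + 12, 13) + 385)*(-147) = (4*13 + 385)*(-147) = (52 + 385)*(-147) = 437*(-147) = -64239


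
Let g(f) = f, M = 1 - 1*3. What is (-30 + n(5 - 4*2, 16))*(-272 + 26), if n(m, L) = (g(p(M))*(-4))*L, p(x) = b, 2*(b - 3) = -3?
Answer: 30996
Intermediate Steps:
b = 3/2 (b = 3 + (½)*(-3) = 3 - 3/2 = 3/2 ≈ 1.5000)
M = -2 (M = 1 - 3 = -2)
p(x) = 3/2
n(m, L) = -6*L (n(m, L) = ((3/2)*(-4))*L = -6*L)
(-30 + n(5 - 4*2, 16))*(-272 + 26) = (-30 - 6*16)*(-272 + 26) = (-30 - 96)*(-246) = -126*(-246) = 30996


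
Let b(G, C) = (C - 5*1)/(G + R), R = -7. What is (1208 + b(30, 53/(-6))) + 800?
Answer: 277021/138 ≈ 2007.4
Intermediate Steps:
b(G, C) = (-5 + C)/(-7 + G) (b(G, C) = (C - 5*1)/(G - 7) = (C - 5)/(-7 + G) = (-5 + C)/(-7 + G))
(1208 + b(30, 53/(-6))) + 800 = (1208 + (-5 + 53/(-6))/(-7 + 30)) + 800 = (1208 + (-5 + 53*(-1/6))/23) + 800 = (1208 + (-5 - 53/6)/23) + 800 = (1208 + (1/23)*(-83/6)) + 800 = (1208 - 83/138) + 800 = 166621/138 + 800 = 277021/138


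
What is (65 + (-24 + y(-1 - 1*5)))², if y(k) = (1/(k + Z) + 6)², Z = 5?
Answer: 4356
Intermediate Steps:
y(k) = (6 + 1/(5 + k))² (y(k) = (1/(k + 5) + 6)² = (1/(5 + k) + 6)² = (6 + 1/(5 + k))²)
(65 + (-24 + y(-1 - 1*5)))² = (65 + (-24 + (31 + 6*(-1 - 1*5))²/(5 + (-1 - 1*5))²))² = (65 + (-24 + (31 + 6*(-1 - 5))²/(5 + (-1 - 5))²))² = (65 + (-24 + (31 + 6*(-6))²/(5 - 6)²))² = (65 + (-24 + (31 - 36)²/(-1)²))² = (65 + (-24 + 1*(-5)²))² = (65 + (-24 + 1*25))² = (65 + (-24 + 25))² = (65 + 1)² = 66² = 4356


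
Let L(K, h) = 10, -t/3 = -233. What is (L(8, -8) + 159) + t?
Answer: 868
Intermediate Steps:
t = 699 (t = -3*(-233) = 699)
(L(8, -8) + 159) + t = (10 + 159) + 699 = 169 + 699 = 868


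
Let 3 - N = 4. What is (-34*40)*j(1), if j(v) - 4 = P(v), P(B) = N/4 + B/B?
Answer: -6460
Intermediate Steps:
N = -1 (N = 3 - 1*4 = 3 - 4 = -1)
P(B) = ¾ (P(B) = -1/4 + B/B = -1*¼ + 1 = -¼ + 1 = ¾)
j(v) = 19/4 (j(v) = 4 + ¾ = 19/4)
(-34*40)*j(1) = -34*40*(19/4) = -1360*19/4 = -6460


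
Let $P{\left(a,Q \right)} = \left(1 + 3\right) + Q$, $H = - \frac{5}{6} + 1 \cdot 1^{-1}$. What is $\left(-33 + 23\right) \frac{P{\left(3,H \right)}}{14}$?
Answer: $- \frac{125}{42} \approx -2.9762$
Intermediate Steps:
$H = \frac{1}{6}$ ($H = \left(-5\right) \frac{1}{6} + 1 \cdot 1 = - \frac{5}{6} + 1 = \frac{1}{6} \approx 0.16667$)
$P{\left(a,Q \right)} = 4 + Q$
$\left(-33 + 23\right) \frac{P{\left(3,H \right)}}{14} = \left(-33 + 23\right) \frac{4 + \frac{1}{6}}{14} = - 10 \cdot \frac{25}{6} \cdot \frac{1}{14} = \left(-10\right) \frac{25}{84} = - \frac{125}{42}$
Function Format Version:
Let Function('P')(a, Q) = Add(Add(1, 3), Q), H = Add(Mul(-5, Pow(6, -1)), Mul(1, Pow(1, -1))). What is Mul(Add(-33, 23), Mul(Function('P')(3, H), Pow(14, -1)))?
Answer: Rational(-125, 42) ≈ -2.9762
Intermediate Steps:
H = Rational(1, 6) (H = Add(Mul(-5, Rational(1, 6)), Mul(1, 1)) = Add(Rational(-5, 6), 1) = Rational(1, 6) ≈ 0.16667)
Function('P')(a, Q) = Add(4, Q)
Mul(Add(-33, 23), Mul(Function('P')(3, H), Pow(14, -1))) = Mul(Add(-33, 23), Mul(Add(4, Rational(1, 6)), Pow(14, -1))) = Mul(-10, Mul(Rational(25, 6), Rational(1, 14))) = Mul(-10, Rational(25, 84)) = Rational(-125, 42)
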